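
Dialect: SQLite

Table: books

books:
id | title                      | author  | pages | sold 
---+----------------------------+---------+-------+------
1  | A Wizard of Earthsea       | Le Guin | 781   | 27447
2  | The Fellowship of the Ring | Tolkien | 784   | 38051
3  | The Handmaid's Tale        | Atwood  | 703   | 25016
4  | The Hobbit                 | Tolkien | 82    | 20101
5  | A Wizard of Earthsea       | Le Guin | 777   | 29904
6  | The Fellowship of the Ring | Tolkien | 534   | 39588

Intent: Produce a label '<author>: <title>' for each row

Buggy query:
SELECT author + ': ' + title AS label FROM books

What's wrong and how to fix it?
Bug: SQLite uses || for string concatenation; + coerces text to numbers (yielding 0)

Fix: Use the || operator for string concatenation

Corrected query:
SELECT author || ': ' || title AS label FROM books

Result:
label                              
-----------------------------------
Le Guin: A Wizard of Earthsea      
Tolkien: The Fellowship of the Ring
Atwood: The Handmaid's Tale        
Tolkien: The Hobbit                
Le Guin: A Wizard of Earthsea      
Tolkien: The Fellowship of the Ring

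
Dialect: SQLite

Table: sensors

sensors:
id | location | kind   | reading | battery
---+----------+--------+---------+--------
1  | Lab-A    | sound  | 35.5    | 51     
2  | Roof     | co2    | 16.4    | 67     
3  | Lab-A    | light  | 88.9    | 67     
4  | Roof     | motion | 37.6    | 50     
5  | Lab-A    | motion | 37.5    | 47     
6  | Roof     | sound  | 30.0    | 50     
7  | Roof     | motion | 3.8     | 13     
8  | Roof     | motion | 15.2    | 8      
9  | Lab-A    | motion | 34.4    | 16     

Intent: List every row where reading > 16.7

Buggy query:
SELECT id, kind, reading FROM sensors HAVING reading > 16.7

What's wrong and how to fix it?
Bug: This is a non-aggregate query (no GROUP BY, no aggregates), so in SQLite the HAVING clause is invalid here; a row-level condition belongs in WHERE

Fix: Use WHERE for row-level filtering

Corrected query:
SELECT id, kind, reading FROM sensors WHERE reading > 16.7

Result:
id | kind   | reading
---+--------+--------
1  | sound  | 35.5   
3  | light  | 88.9   
4  | motion | 37.6   
5  | motion | 37.5   
6  | sound  | 30     
9  | motion | 34.4   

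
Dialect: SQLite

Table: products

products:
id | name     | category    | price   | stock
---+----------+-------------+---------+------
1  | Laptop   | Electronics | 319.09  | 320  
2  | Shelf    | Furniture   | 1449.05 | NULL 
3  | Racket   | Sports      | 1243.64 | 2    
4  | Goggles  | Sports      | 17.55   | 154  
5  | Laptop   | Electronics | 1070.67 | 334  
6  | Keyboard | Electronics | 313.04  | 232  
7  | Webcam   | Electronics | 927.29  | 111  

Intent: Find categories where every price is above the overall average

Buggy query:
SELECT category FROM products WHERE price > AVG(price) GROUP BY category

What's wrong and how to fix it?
Bug: AVG() is an aggregate; it can't sit directly in WHERE

Fix: Compute the overall average in a scalar subquery and compare each group's MIN against it in HAVING

Corrected query:
SELECT category FROM products GROUP BY category HAVING MIN(price) > (SELECT AVG(price) FROM products)

Result:
category 
---------
Furniture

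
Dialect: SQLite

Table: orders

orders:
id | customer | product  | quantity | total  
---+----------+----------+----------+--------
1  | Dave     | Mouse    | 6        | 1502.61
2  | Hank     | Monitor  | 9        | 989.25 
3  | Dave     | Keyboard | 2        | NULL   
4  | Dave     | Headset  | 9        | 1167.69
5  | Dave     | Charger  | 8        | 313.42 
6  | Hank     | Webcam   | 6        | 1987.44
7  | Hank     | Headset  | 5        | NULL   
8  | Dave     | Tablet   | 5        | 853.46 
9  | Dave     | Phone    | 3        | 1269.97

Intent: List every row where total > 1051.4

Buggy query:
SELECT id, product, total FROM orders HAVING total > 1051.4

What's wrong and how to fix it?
Bug: This is a non-aggregate query (no GROUP BY, no aggregates), so in SQLite the HAVING clause is invalid here; a row-level condition belongs in WHERE

Fix: Use WHERE for row-level filtering

Corrected query:
SELECT id, product, total FROM orders WHERE total > 1051.4

Result:
id | product | total  
---+---------+--------
1  | Mouse   | 1502.61
4  | Headset | 1167.69
6  | Webcam  | 1987.44
9  | Phone   | 1269.97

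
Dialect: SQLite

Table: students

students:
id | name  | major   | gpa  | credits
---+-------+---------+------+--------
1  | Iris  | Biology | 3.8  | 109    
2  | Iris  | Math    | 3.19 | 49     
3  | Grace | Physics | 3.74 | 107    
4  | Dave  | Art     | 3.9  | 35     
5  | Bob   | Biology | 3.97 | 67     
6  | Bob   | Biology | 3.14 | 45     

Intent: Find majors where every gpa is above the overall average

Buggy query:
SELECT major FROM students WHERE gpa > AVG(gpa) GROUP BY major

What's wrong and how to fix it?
Bug: WHERE evaluates per row before aggregation, so AVG() is unavailable

Fix: Compute the overall average in a scalar subquery and compare each group's MIN against it in HAVING

Corrected query:
SELECT major FROM students GROUP BY major HAVING MIN(gpa) > (SELECT AVG(gpa) FROM students)

Result:
major  
-------
Art    
Physics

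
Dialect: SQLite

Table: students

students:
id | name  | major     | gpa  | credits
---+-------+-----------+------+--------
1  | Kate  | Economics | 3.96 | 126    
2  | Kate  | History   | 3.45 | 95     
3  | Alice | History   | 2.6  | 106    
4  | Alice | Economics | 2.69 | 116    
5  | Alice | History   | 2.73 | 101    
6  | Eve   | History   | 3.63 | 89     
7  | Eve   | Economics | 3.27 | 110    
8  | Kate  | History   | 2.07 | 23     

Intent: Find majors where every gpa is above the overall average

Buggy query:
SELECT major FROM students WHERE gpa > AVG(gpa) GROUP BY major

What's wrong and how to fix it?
Bug: WHERE evaluates per row before aggregation, so AVG() is unavailable

Fix: Use a subquery for AVG and a HAVING MIN(...) filter so the condition holds for every row in the group

Corrected query:
SELECT major FROM students GROUP BY major HAVING MIN(gpa) > (SELECT AVG(gpa) FROM students)

Result:
(no rows)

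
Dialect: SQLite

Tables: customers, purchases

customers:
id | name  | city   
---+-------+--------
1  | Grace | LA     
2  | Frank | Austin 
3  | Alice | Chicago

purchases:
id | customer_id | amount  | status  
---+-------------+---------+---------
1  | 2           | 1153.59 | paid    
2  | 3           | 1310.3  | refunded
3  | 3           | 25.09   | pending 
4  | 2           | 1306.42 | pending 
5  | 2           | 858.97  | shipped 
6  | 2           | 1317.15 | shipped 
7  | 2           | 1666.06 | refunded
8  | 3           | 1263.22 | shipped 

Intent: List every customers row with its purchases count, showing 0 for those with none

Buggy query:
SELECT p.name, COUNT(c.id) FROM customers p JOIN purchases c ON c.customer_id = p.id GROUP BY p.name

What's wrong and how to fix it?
Bug: An inner join excludes parents with zero children

Fix: Switch to LEFT JOIN to retain unmatched parent rows

Corrected query:
SELECT p.name, COUNT(c.id) FROM customers p LEFT JOIN purchases c ON c.customer_id = p.id GROUP BY p.name

Result:
name  | COUNT(c.id)
------+------------
Alice | 3          
Frank | 5          
Grace | 0          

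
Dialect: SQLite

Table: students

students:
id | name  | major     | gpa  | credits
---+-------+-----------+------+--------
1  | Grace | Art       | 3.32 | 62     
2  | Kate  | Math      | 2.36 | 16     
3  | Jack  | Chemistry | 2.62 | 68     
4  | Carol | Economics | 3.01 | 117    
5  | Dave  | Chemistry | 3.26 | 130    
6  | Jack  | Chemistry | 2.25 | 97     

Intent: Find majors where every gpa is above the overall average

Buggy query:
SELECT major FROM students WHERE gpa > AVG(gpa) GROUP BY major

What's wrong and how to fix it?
Bug: AVG() is an aggregate; it can't sit directly in WHERE

Fix: Use a subquery for AVG and a HAVING MIN(...) filter so the condition holds for every row in the group

Corrected query:
SELECT major FROM students GROUP BY major HAVING MIN(gpa) > (SELECT AVG(gpa) FROM students)

Result:
major    
---------
Art      
Economics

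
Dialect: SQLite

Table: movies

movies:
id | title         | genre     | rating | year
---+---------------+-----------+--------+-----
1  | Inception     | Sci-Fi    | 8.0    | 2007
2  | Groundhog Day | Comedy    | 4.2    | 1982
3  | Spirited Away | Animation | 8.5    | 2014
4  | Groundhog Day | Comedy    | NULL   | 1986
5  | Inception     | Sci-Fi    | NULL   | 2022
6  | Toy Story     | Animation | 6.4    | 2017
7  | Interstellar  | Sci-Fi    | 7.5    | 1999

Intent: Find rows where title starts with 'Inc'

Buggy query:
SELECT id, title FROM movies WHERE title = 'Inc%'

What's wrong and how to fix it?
Bug: Wildcards only work with LIKE; '=' treats '%' as a literal character

Fix: Use LIKE for wildcard pattern matching

Corrected query:
SELECT id, title FROM movies WHERE title LIKE 'Inc%'

Result:
id | title    
---+----------
1  | Inception
5  | Inception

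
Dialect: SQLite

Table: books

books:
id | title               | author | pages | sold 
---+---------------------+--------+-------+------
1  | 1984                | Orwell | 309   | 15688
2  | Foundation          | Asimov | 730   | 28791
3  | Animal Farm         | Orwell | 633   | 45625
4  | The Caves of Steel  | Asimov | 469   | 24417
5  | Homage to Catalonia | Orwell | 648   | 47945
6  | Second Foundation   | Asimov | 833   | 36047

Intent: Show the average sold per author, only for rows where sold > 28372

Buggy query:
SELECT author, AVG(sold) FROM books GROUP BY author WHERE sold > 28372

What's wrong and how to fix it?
Bug: WHERE cannot follow GROUP BY

Fix: Place WHERE between FROM and GROUP BY

Corrected query:
SELECT author, AVG(sold) FROM books WHERE sold > 28372 GROUP BY author

Result:
author | AVG(sold)
-------+----------
Asimov | 32419    
Orwell | 46785    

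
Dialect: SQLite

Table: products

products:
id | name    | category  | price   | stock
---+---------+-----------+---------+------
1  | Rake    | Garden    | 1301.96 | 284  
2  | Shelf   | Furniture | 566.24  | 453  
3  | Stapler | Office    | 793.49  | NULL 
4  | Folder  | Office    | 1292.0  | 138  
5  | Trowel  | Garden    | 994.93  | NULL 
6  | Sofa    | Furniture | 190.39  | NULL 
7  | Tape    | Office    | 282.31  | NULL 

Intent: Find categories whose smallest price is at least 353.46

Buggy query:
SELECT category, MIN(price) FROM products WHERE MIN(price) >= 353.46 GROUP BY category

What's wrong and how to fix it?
Bug: MIN() in WHERE is a misuse of aggregate

Fix: Replace WHERE with HAVING after the GROUP BY

Corrected query:
SELECT category, MIN(price) FROM products GROUP BY category HAVING MIN(price) >= 353.46

Result:
category | MIN(price)
---------+-----------
Garden   | 994.93    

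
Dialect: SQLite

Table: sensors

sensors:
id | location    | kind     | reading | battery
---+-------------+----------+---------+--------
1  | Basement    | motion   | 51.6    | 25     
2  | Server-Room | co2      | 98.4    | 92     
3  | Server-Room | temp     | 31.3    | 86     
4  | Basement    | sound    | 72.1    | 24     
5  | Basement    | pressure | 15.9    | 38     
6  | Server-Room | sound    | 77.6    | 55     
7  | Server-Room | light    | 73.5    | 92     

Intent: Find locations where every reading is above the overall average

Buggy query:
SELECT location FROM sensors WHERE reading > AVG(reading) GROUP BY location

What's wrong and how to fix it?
Bug: AVG() is an aggregate; it can't sit directly in WHERE

Fix: Compute the overall average in a scalar subquery and compare each group's MIN against it in HAVING

Corrected query:
SELECT location FROM sensors GROUP BY location HAVING MIN(reading) > (SELECT AVG(reading) FROM sensors)

Result:
(no rows)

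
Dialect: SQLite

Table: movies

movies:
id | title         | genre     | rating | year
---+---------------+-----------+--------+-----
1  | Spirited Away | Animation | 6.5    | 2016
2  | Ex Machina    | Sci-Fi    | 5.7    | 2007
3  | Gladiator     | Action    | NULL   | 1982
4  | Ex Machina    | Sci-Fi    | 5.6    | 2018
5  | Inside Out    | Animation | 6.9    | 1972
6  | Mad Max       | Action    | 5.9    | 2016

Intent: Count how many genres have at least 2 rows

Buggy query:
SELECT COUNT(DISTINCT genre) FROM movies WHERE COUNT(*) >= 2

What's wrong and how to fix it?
Bug: WHERE filters individual rows, not groups, so a group-level COUNT is invalid there

Fix: Use a subquery that GROUPs and filters with HAVING, then count its rows

Corrected query:
SELECT COUNT(*) FROM (SELECT genre FROM movies GROUP BY genre HAVING COUNT(*) >= 2)

Result:
COUNT(*)
--------
3       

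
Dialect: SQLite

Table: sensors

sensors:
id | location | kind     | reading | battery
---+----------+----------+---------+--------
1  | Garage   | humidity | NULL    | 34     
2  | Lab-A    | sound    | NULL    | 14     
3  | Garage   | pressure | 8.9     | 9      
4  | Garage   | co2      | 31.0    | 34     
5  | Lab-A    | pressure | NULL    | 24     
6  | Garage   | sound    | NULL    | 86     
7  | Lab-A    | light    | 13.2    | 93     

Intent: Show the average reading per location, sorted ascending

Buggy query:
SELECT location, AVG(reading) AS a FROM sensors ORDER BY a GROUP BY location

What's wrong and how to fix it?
Bug: GROUP BY must precede ORDER BY

Fix: Move ORDER BY to the end, after GROUP BY

Corrected query:
SELECT location, AVG(reading) AS a FROM sensors GROUP BY location ORDER BY a

Result:
location | a    
---------+------
Lab-A    | 13.2 
Garage   | 19.95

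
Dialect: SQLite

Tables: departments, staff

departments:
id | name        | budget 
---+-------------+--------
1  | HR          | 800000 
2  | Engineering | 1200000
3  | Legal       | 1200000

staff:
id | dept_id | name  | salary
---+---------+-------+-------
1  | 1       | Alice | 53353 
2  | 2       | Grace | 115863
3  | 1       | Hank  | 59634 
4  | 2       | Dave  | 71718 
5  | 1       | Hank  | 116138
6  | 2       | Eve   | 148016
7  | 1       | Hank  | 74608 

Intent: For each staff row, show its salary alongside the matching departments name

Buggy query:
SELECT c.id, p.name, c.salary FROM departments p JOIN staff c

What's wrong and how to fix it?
Bug: Missing join condition: each staff row is matched to all departments rows instead of just its own

Fix: Specify the join condition linking the foreign key to the parent id

Corrected query:
SELECT c.id, p.name, c.salary FROM departments p JOIN staff c ON c.dept_id = p.id

Result:
id | name        | salary
---+-------------+-------
1  | HR          | 53353 
2  | Engineering | 115863
3  | HR          | 59634 
4  | Engineering | 71718 
5  | HR          | 116138
6  | Engineering | 148016
7  | HR          | 74608 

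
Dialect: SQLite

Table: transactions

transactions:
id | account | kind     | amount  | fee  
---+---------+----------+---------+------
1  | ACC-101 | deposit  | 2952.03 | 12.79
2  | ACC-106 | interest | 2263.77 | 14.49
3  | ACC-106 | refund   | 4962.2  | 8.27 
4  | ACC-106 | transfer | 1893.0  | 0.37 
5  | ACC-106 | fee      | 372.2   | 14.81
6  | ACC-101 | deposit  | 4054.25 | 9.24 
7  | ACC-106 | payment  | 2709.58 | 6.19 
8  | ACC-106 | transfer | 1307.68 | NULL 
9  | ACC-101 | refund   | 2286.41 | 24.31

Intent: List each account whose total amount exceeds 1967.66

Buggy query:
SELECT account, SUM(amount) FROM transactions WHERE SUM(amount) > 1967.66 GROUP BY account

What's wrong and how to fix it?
Bug: Aggregate functions cannot appear in a WHERE clause

Fix: Move the aggregate condition to a HAVING clause

Corrected query:
SELECT account, SUM(amount) FROM transactions GROUP BY account HAVING SUM(amount) > 1967.66

Result:
account | SUM(amount)
--------+------------
ACC-101 | 9292.69    
ACC-106 | 13508.43   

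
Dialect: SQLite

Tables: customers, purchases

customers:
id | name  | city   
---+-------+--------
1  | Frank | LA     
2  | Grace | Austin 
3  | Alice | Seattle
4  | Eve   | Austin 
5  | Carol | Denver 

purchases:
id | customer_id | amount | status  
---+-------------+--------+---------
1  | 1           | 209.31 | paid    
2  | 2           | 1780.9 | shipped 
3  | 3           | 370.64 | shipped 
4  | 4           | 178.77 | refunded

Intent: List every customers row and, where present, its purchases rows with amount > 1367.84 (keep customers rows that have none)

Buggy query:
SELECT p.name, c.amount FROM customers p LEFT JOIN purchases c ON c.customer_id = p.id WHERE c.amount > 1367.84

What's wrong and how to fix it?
Bug: A WHERE condition on the right-hand table after LEFT JOIN drops unmatched parents

Fix: Move the right-table condition into the ON clause so unmatched parents are kept

Corrected query:
SELECT p.name, c.amount FROM customers p LEFT JOIN purchases c ON c.customer_id = p.id AND c.amount > 1367.84

Result:
name  | amount
------+-------
Frank | NULL  
Grace | 1780.9
Alice | NULL  
Eve   | NULL  
Carol | NULL  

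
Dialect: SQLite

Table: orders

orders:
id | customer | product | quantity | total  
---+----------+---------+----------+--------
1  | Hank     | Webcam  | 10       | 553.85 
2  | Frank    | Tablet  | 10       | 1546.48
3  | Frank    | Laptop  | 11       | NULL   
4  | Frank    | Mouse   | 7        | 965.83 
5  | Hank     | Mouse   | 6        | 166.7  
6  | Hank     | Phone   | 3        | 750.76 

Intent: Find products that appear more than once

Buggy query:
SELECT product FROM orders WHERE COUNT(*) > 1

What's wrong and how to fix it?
Bug: WHERE can't reference COUNT(*); aggregates are computed after WHERE

Fix: GROUP BY product, then filter groups with HAVING COUNT(*) > 1

Corrected query:
SELECT product FROM orders GROUP BY product HAVING COUNT(*) > 1

Result:
product
-------
Mouse  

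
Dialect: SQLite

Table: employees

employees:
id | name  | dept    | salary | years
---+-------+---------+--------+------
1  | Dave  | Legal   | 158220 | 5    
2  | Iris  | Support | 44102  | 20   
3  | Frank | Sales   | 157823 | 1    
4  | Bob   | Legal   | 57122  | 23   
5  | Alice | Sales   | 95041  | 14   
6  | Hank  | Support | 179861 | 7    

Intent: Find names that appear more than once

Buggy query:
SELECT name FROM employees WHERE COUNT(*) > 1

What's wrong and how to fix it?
Bug: COUNT(*) is an aggregate and cannot be used in WHERE

Fix: Group first, then use HAVING for the count condition

Corrected query:
SELECT name FROM employees GROUP BY name HAVING COUNT(*) > 1

Result:
(no rows)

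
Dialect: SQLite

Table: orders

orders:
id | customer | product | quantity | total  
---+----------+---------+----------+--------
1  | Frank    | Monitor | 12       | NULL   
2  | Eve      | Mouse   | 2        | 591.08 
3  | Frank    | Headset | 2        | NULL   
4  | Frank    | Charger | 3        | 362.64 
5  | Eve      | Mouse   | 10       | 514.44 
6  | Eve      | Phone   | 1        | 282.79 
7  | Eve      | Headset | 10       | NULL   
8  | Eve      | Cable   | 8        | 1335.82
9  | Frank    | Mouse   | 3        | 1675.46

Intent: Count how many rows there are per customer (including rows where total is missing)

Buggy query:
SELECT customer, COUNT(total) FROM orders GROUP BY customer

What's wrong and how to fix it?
Bug: COUNT(total) skips NULLs, so groups with missing total are undercounted

Fix: Replace COUNT(total) with COUNT(*)

Corrected query:
SELECT customer, COUNT(*) FROM orders GROUP BY customer

Result:
customer | COUNT(*)
---------+---------
Eve      | 5       
Frank    | 4       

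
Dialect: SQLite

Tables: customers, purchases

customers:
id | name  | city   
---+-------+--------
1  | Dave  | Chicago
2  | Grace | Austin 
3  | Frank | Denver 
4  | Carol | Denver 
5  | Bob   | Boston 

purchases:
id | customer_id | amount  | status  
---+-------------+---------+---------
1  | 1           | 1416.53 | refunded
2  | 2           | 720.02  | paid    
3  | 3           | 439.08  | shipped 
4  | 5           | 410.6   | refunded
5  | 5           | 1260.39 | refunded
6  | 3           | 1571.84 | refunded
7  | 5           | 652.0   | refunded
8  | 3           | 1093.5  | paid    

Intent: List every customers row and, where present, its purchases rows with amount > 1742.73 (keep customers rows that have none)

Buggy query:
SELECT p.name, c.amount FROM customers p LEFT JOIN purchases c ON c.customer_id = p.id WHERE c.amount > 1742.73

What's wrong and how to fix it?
Bug: A WHERE condition on the right-hand table after LEFT JOIN drops unmatched parents

Fix: Move the right-table condition into the ON clause so unmatched parents are kept

Corrected query:
SELECT p.name, c.amount FROM customers p LEFT JOIN purchases c ON c.customer_id = p.id AND c.amount > 1742.73

Result:
name  | amount
------+-------
Dave  | NULL  
Grace | NULL  
Frank | NULL  
Carol | NULL  
Bob   | NULL  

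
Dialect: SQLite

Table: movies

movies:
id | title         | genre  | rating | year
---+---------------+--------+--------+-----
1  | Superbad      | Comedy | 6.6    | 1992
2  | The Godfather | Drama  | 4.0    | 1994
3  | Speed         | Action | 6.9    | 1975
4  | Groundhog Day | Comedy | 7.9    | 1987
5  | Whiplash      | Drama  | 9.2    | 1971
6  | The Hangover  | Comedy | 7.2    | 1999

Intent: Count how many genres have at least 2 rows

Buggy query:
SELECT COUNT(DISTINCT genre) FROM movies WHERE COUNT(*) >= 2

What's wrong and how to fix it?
Bug: WHERE filters individual rows, not groups, so a group-level COUNT is invalid there

Fix: Group first with HAVING COUNT(*) >= 2, then COUNT the resulting groups

Corrected query:
SELECT COUNT(*) FROM (SELECT genre FROM movies GROUP BY genre HAVING COUNT(*) >= 2)

Result:
COUNT(*)
--------
2       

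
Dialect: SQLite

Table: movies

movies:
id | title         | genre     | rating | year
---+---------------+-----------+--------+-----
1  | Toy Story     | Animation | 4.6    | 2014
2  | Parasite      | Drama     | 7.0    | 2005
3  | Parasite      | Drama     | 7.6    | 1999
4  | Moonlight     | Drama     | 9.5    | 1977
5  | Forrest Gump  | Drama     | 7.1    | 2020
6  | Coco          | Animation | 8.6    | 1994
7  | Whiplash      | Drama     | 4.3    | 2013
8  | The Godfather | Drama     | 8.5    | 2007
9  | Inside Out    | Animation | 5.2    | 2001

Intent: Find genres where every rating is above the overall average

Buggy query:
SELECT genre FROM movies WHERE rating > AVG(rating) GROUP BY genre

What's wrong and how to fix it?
Bug: AVG() is an aggregate; it can't sit directly in WHERE

Fix: Compute the overall average in a scalar subquery and compare each group's MIN against it in HAVING

Corrected query:
SELECT genre FROM movies GROUP BY genre HAVING MIN(rating) > (SELECT AVG(rating) FROM movies)

Result:
(no rows)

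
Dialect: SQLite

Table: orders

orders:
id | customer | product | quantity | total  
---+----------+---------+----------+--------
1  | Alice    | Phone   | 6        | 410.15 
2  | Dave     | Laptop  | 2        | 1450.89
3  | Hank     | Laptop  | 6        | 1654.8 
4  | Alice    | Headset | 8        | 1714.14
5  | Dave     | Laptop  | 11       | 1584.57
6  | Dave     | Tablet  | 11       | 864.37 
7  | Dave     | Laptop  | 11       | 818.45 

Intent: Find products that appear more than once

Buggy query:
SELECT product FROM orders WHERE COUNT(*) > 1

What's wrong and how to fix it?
Bug: COUNT(*) is an aggregate and cannot be used in WHERE

Fix: Group first, then use HAVING for the count condition

Corrected query:
SELECT product FROM orders GROUP BY product HAVING COUNT(*) > 1

Result:
product
-------
Laptop 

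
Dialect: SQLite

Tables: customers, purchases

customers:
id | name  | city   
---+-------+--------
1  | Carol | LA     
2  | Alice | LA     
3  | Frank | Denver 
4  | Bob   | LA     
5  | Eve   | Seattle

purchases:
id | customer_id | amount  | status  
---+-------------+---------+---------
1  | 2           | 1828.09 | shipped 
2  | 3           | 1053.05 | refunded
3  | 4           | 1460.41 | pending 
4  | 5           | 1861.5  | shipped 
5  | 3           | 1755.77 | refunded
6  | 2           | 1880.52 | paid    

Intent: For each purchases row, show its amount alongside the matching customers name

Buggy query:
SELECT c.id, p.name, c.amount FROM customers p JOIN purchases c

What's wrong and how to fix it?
Bug: Missing join condition: each purchases row is matched to all customers rows instead of just its own

Fix: Add ON c.customer_id = p.id to the JOIN

Corrected query:
SELECT c.id, p.name, c.amount FROM customers p JOIN purchases c ON c.customer_id = p.id

Result:
id | name  | amount 
---+-------+--------
1  | Alice | 1828.09
2  | Frank | 1053.05
3  | Bob   | 1460.41
4  | Eve   | 1861.5 
5  | Frank | 1755.77
6  | Alice | 1880.52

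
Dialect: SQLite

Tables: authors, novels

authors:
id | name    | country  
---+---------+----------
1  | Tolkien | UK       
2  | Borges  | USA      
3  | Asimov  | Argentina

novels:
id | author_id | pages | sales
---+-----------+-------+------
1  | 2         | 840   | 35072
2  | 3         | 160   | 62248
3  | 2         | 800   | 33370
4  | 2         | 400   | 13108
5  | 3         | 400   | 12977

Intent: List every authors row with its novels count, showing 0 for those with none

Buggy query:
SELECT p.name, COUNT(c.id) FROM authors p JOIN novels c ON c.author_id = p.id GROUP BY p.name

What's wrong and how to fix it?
Bug: An inner join excludes parents with zero children

Fix: Use LEFT JOIN so parents without children still appear (COUNT(c.id) gives 0)

Corrected query:
SELECT p.name, COUNT(c.id) FROM authors p LEFT JOIN novels c ON c.author_id = p.id GROUP BY p.name

Result:
name    | COUNT(c.id)
--------+------------
Asimov  | 2          
Borges  | 3          
Tolkien | 0          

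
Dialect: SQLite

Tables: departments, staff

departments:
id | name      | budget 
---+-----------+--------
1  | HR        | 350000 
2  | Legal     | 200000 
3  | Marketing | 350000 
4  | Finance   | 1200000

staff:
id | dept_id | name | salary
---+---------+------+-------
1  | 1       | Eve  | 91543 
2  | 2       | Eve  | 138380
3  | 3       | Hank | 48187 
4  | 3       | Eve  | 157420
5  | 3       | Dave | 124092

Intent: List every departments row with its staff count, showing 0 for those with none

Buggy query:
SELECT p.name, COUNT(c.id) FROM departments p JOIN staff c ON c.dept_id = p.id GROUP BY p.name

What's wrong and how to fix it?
Bug: An inner join excludes parents with zero children

Fix: Use LEFT JOIN so parents without children still appear (COUNT(c.id) gives 0)

Corrected query:
SELECT p.name, COUNT(c.id) FROM departments p LEFT JOIN staff c ON c.dept_id = p.id GROUP BY p.name

Result:
name      | COUNT(c.id)
----------+------------
Finance   | 0          
HR        | 1          
Legal     | 1          
Marketing | 3          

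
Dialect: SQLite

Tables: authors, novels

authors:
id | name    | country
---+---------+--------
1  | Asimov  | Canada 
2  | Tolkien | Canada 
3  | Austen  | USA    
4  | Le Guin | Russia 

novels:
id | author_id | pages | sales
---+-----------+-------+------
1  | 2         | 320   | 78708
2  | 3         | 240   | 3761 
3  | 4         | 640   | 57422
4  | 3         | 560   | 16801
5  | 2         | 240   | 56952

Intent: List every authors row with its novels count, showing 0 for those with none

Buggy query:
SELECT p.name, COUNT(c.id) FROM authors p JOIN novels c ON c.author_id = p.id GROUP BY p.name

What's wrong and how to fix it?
Bug: INNER JOIN drops authors rows that have no matching novels rows

Fix: Use LEFT JOIN so parents without children still appear (COUNT(c.id) gives 0)

Corrected query:
SELECT p.name, COUNT(c.id) FROM authors p LEFT JOIN novels c ON c.author_id = p.id GROUP BY p.name

Result:
name    | COUNT(c.id)
--------+------------
Asimov  | 0          
Austen  | 2          
Le Guin | 1          
Tolkien | 2          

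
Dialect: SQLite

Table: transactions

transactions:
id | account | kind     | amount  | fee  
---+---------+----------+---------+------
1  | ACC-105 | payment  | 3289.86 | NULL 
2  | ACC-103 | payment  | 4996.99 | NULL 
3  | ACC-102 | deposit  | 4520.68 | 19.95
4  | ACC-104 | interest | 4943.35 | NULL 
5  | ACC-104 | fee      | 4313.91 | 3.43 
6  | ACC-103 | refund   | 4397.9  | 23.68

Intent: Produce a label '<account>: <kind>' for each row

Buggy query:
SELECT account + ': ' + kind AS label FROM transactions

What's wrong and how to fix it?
Bug: SQLite uses || for string concatenation; + coerces text to numbers (yielding 0)

Fix: Replace + with || to concatenate text

Corrected query:
SELECT account || ': ' || kind AS label FROM transactions

Result:
label            
-----------------
ACC-105: payment 
ACC-103: payment 
ACC-102: deposit 
ACC-104: interest
ACC-104: fee     
ACC-103: refund  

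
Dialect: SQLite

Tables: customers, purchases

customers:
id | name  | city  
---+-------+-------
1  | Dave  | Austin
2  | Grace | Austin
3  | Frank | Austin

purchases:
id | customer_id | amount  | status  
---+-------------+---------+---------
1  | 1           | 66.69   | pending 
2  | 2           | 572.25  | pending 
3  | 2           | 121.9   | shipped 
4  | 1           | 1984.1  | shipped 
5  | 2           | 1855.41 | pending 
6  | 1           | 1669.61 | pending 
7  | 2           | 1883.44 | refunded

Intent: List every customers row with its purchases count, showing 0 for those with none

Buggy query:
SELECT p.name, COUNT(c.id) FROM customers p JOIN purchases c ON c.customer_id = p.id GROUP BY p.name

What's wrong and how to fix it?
Bug: An inner join excludes parents with zero children

Fix: Use LEFT JOIN so parents without children still appear (COUNT(c.id) gives 0)

Corrected query:
SELECT p.name, COUNT(c.id) FROM customers p LEFT JOIN purchases c ON c.customer_id = p.id GROUP BY p.name

Result:
name  | COUNT(c.id)
------+------------
Dave  | 3          
Frank | 0          
Grace | 4          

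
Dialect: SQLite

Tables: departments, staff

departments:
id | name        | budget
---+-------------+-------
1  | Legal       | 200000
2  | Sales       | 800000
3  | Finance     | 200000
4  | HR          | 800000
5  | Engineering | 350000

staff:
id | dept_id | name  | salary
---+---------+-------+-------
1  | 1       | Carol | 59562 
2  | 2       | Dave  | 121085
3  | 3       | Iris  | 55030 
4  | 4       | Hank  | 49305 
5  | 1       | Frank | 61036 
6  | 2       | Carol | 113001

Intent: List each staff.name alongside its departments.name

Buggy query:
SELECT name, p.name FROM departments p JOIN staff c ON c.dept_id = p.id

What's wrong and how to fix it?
Bug: Both tables have a 'name' column; the unqualified reference is ambiguous

Fix: Prefix ambiguous columns with the table alias

Corrected query:
SELECT c.name, p.name FROM departments p JOIN staff c ON c.dept_id = p.id

Result:
name  | name   
------+--------
Carol | Legal  
Dave  | Sales  
Iris  | Finance
Hank  | HR     
Frank | Legal  
Carol | Sales  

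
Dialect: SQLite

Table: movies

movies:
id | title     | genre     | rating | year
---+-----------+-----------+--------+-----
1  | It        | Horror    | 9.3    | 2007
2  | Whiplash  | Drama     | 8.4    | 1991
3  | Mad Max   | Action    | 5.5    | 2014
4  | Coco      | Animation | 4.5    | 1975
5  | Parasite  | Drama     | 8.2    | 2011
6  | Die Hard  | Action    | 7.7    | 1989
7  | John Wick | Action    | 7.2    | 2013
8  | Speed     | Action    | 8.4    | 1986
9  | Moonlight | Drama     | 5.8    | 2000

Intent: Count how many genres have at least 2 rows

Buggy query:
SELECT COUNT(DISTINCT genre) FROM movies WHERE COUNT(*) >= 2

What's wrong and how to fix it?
Bug: WHERE filters individual rows, not groups, so a group-level COUNT is invalid there

Fix: Use a subquery that GROUPs and filters with HAVING, then count its rows

Corrected query:
SELECT COUNT(*) FROM (SELECT genre FROM movies GROUP BY genre HAVING COUNT(*) >= 2)

Result:
COUNT(*)
--------
2       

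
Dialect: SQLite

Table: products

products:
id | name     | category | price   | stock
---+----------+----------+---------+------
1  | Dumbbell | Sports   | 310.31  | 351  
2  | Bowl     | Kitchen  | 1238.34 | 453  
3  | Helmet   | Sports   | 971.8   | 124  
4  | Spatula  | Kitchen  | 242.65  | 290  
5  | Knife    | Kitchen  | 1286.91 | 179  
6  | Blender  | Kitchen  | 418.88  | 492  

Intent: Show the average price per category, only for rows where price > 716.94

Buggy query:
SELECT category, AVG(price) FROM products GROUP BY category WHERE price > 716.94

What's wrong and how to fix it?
Bug: Row-level WHERE must come before GROUP BY in the clause order

Fix: Move the WHERE clause before GROUP BY

Corrected query:
SELECT category, AVG(price) FROM products WHERE price > 716.94 GROUP BY category

Result:
category | AVG(price)
---------+-----------
Kitchen  | 1262.625  
Sports   | 971.8     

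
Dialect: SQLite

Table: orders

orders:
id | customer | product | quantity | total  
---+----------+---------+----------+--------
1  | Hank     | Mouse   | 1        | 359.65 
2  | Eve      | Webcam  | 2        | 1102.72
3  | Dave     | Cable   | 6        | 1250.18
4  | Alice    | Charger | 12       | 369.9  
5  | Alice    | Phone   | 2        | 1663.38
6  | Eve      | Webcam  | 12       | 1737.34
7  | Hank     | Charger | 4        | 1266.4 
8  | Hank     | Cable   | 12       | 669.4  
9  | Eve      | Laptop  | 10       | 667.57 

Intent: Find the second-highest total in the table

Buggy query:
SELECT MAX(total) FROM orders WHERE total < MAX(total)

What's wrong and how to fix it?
Bug: MAX(total) on the right of the comparison is an aggregate-in-WHERE error

Fix: Put the inner MAX in a scalar subquery

Corrected query:
SELECT MAX(total) FROM orders WHERE total < (SELECT MAX(total) FROM orders)

Result:
MAX(total)
----------
1663.38   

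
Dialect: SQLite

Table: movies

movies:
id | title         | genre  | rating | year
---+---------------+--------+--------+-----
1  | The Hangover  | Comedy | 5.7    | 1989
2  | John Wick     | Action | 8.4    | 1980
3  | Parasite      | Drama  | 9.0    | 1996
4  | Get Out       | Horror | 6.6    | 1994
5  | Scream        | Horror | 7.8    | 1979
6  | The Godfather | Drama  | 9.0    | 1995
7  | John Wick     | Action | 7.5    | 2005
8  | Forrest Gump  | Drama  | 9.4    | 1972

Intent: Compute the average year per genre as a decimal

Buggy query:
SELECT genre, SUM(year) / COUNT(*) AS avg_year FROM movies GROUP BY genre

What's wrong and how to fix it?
Bug: Both operands are integers, so '/' performs integer division and truncates

Fix: Multiply by 1.0 (or CAST to REAL) to force floating-point division

Corrected query:
SELECT genre, SUM(year) * 1.0 / COUNT(*) AS avg_year FROM movies GROUP BY genre

Result:
genre  | avg_year   
-------+------------
Action | 1992.5     
Comedy | 1989       
Drama  | 1987.666667
Horror | 1986.5     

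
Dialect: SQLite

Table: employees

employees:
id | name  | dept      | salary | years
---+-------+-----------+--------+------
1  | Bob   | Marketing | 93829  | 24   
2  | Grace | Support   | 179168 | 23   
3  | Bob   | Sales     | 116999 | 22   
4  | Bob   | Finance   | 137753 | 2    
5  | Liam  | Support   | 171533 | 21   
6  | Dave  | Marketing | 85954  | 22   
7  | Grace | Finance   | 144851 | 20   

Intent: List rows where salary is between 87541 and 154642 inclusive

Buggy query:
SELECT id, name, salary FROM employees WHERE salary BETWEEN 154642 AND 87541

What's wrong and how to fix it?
Bug: BETWEEN expects the lower bound first; with 154642 AND 87541 the range is empty

Fix: Swap the bounds so the smaller value comes first

Corrected query:
SELECT id, name, salary FROM employees WHERE salary BETWEEN 87541 AND 154642

Result:
id | name  | salary
---+-------+-------
1  | Bob   | 93829 
3  | Bob   | 116999
4  | Bob   | 137753
7  | Grace | 144851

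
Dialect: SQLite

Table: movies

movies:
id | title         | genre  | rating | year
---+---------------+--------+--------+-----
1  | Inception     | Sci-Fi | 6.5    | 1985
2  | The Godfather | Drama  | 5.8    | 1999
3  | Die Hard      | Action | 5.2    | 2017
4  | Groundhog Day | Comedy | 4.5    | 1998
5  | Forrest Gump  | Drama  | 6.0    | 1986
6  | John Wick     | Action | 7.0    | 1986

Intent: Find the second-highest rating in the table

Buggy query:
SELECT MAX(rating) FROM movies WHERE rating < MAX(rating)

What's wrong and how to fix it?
Bug: The inner MAX is an aggregate inside WHERE, which is not allowed

Fix: Compute the overall MAX in a subquery, then take MAX of rows below it

Corrected query:
SELECT MAX(rating) FROM movies WHERE rating < (SELECT MAX(rating) FROM movies)

Result:
MAX(rating)
-----------
6.5        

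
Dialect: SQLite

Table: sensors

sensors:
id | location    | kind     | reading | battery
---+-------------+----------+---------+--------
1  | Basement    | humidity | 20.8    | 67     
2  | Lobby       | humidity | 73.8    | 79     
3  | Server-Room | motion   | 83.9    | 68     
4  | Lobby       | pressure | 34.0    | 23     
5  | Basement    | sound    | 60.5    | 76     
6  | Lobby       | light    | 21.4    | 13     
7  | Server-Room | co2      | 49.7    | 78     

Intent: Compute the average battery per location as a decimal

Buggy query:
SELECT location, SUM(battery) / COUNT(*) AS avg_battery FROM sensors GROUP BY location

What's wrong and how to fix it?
Bug: SUM(battery) and COUNT(*) are both integers; the division truncates the fractional part

Fix: Cast one side to REAL so the division keeps the fractional part

Corrected query:
SELECT location, SUM(battery) * 1.0 / COUNT(*) AS avg_battery FROM sensors GROUP BY location

Result:
location    | avg_battery
------------+------------
Basement    | 71.5       
Lobby       | 38.333333  
Server-Room | 73         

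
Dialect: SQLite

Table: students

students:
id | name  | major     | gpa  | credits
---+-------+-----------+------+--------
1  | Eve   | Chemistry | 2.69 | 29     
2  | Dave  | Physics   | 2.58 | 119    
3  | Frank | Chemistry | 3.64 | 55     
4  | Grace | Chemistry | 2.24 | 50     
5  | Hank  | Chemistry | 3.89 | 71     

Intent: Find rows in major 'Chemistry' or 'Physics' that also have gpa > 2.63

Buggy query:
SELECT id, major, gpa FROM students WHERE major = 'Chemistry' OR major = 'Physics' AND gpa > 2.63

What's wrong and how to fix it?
Bug: Without parentheses, AND is evaluated before OR, so the gpa filter only applies to the 'Physics' branch

Fix: Add parentheses around the OR so the AND applies to both alternatives

Corrected query:
SELECT id, major, gpa FROM students WHERE (major = 'Chemistry' OR major = 'Physics') AND gpa > 2.63

Result:
id | major     | gpa 
---+-----------+-----
1  | Chemistry | 2.69
3  | Chemistry | 3.64
5  | Chemistry | 3.89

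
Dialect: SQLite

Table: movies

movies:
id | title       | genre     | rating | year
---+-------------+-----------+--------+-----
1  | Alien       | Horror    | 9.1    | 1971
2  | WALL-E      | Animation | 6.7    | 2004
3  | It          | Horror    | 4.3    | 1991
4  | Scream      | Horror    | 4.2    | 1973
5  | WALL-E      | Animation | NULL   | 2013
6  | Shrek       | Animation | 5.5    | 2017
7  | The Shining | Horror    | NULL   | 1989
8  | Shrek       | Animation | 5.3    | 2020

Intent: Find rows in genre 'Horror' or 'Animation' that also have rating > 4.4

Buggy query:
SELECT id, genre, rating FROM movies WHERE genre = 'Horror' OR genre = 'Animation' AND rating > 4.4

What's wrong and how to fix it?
Bug: Without parentheses, AND is evaluated before OR, so the rating filter only applies to the 'Animation' branch

Fix: Add parentheses around the OR so the AND applies to both alternatives

Corrected query:
SELECT id, genre, rating FROM movies WHERE (genre = 'Horror' OR genre = 'Animation') AND rating > 4.4

Result:
id | genre     | rating
---+-----------+-------
1  | Horror    | 9.1   
2  | Animation | 6.7   
6  | Animation | 5.5   
8  | Animation | 5.3   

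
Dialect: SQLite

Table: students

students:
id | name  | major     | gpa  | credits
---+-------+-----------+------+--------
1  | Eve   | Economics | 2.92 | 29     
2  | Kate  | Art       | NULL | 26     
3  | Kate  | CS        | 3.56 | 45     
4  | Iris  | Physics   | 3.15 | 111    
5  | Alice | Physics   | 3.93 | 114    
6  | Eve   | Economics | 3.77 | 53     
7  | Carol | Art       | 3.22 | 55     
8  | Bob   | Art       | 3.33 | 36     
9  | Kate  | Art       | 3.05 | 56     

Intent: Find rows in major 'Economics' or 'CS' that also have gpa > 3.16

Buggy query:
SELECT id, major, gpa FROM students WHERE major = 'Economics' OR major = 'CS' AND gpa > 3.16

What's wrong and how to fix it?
Bug: AND binds tighter than OR, so this parses as major = 'Economics' OR (major = 'CS' AND gpa > 3.16)

Fix: Group the OR with parentheses (or use IN), then AND the threshold

Corrected query:
SELECT id, major, gpa FROM students WHERE (major = 'Economics' OR major = 'CS') AND gpa > 3.16

Result:
id | major     | gpa 
---+-----------+-----
3  | CS        | 3.56
6  | Economics | 3.77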